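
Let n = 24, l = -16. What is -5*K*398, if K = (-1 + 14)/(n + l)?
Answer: -12935/4 ≈ -3233.8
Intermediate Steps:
K = 13/8 (K = (-1 + 14)/(24 - 16) = 13/8 ≈ 1.6250)
-5*K*398 = -65*398/8 = -5*2587/4 = -12935/4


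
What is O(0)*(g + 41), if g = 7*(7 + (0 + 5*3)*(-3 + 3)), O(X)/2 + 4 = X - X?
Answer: -720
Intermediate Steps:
O(X) = -8 (O(X) = -8 + 2*(X - X) = -8 + 2*0 = -8 + 0 = -8)
g = 49 (g = 7*(7 + (0 + 15)*0) = 7*(7 + 15*0) = 7*(7 + 0) = 7*7 = 49)
O(0)*(g + 41) = -8*(49 + 41) = -8*90 = -720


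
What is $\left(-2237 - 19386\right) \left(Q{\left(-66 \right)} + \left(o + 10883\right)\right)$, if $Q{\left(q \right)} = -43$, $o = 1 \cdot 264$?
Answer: $-240101792$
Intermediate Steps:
$o = 264$
$\left(-2237 - 19386\right) \left(Q{\left(-66 \right)} + \left(o + 10883\right)\right) = \left(-2237 - 19386\right) \left(-43 + \left(264 + 10883\right)\right) = - 21623 \left(-43 + 11147\right) = \left(-21623\right) 11104 = -240101792$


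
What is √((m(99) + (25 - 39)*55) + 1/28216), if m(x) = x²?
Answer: √1797491088638/14108 ≈ 95.032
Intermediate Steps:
√((m(99) + (25 - 39)*55) + 1/28216) = √((99² + (25 - 39)*55) + 1/28216) = √((9801 - 14*55) + 1/28216) = √((9801 - 770) + 1/28216) = √(9031 + 1/28216) = √(254818697/28216) = √1797491088638/14108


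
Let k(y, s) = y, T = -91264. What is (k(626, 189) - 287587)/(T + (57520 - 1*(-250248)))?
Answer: -286961/216504 ≈ -1.3254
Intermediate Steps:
(k(626, 189) - 287587)/(T + (57520 - 1*(-250248))) = (626 - 287587)/(-91264 + (57520 - 1*(-250248))) = -286961/(-91264 + (57520 + 250248)) = -286961/(-91264 + 307768) = -286961/216504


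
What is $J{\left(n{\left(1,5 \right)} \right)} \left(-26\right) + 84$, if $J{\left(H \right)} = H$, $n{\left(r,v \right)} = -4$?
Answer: $188$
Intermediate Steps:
$J{\left(n{\left(1,5 \right)} \right)} \left(-26\right) + 84 = \left(-4\right) \left(-26\right) + 84 = 104 + 84 = 188$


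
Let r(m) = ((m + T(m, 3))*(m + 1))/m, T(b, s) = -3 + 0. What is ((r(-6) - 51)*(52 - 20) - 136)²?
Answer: 4032064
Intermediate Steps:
T(b, s) = -3
r(m) = (1 + m)*(-3 + m)/m (r(m) = ((m - 3)*(m + 1))/m = ((-3 + m)*(1 + m))/m = ((1 + m)*(-3 + m))/m = (1 + m)*(-3 + m)/m)
((r(-6) - 51)*(52 - 20) - 136)² = (((-2 - 6 - 3/(-6)) - 51)*(52 - 20) - 136)² = (((-2 - 6 - 3*(-⅙)) - 51)*32 - 136)² = (((-2 - 6 + ½) - 51)*32 - 136)² = ((-15/2 - 51)*32 - 136)² = (-117/2*32 - 136)² = (-1872 - 136)² = (-2008)² = 4032064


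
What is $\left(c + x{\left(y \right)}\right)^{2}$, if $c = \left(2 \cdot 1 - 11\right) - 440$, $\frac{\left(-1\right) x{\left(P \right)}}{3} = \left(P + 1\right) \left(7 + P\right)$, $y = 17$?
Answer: $3045025$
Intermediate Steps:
$x{\left(P \right)} = - 3 \left(1 + P\right) \left(7 + P\right)$ ($x{\left(P \right)} = - 3 \left(P + 1\right) \left(7 + P\right) = - 3 \left(1 + P\right) \left(7 + P\right)$)
$c = -449$ ($c = \left(2 - 11\right) - 440 = -9 - 440 = -449$)
$\left(c + x{\left(y \right)}\right)^{2} = \left(-449 - \left(429 + 867\right)\right)^{2} = \left(-449 - 1296\right)^{2} = \left(-1745\right)^{2} = 3045025$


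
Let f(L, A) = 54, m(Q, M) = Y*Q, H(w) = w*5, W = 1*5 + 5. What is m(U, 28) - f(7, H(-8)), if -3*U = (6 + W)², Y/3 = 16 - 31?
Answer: 3786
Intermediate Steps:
W = 10 (W = 5 + 5 = 10)
H(w) = 5*w
Y = -45 (Y = 3*(16 - 31) = 3*(-15) = -45)
U = -256/3 (U = -(6 + 10)²/3 = -⅓*16² = -⅓*256 = -256/3 ≈ -85.333)
m(Q, M) = -45*Q
m(U, 28) - f(7, H(-8)) = -45*(-256/3) - 1*54 = 3840 - 54 = 3786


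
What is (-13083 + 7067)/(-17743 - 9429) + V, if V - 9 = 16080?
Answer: 109294081/6793 ≈ 16089.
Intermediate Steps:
V = 16089 (V = 9 + 16080 = 16089)
(-13083 + 7067)/(-17743 - 9429) + V = (-13083 + 7067)/(-17743 - 9429) + 16089 = -6016/(-27172) + 16089 = -6016*(-1/27172) + 16089 = 1504/6793 + 16089 = 109294081/6793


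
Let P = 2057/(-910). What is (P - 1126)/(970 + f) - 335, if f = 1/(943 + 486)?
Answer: -424029213943/1261379210 ≈ -336.16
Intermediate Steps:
P = -2057/910 (P = 2057*(-1/910) = -2057/910 ≈ -2.2604)
f = 1/1429 ≈ 0.00069979
(P - 1126)/(970 + f) - 335 = (-2057/910 - 1126)/(970 + 1/1429) - 335 = -1026717/(910*1386131/1429) - 335 = -1026717/910*1429/1386131 - 335 = -1467178593/1261379210 - 335 = -424029213943/1261379210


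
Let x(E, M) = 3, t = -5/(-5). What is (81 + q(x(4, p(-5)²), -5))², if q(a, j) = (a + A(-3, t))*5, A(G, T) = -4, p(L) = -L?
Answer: 5776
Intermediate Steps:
t = 1 (t = -5*(-⅕) = 1)
q(a, j) = -20 + 5*a (q(a, j) = (a - 4)*5 = (-4 + a)*5 = -20 + 5*a)
(81 + q(x(4, p(-5)²), -5))² = (81 + (-20 + 5*3))² = (81 + (-20 + 15))² = (81 - 5)² = 76² = 5776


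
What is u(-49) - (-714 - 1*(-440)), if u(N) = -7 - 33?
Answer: 234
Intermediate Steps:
u(N) = -40
u(-49) - (-714 - 1*(-440)) = -40 - (-714 - 1*(-440)) = -40 - (-714 + 440) = -40 - 1*(-274) = -40 + 274 = 234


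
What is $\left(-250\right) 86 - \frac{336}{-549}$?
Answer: $- \frac{3934388}{183} \approx -21499.0$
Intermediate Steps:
$\left(-250\right) 86 - \frac{336}{-549} = -21500 - - \frac{112}{183} = -21500 + \frac{112}{183} = - \frac{3934388}{183}$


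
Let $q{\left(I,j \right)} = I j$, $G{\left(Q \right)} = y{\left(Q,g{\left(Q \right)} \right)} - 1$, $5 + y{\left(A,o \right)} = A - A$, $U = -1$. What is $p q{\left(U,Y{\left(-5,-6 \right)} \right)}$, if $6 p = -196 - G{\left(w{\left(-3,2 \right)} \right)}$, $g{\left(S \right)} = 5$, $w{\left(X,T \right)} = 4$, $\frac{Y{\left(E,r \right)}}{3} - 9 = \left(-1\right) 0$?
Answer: $855$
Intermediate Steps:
$Y{\left(E,r \right)} = 27$ ($Y{\left(E,r \right)} = 27 + 3 \left(\left(-1\right) 0\right) = 27 + 3 \cdot 0 = 27 + 0 = 27$)
$y{\left(A,o \right)} = -5$ ($y{\left(A,o \right)} = -5 + \left(A - A\right) = -5 + 0 = -5$)
$G{\left(Q \right)} = -6$ ($G{\left(Q \right)} = -5 - 1 = -6$)
$p = - \frac{95}{3}$ ($p = \frac{-196 - -6}{6} = \frac{-196 + 6}{6} = \frac{1}{6} \left(-190\right) = - \frac{95}{3} \approx -31.667$)
$p q{\left(U,Y{\left(-5,-6 \right)} \right)} = - \frac{95 \left(\left(-1\right) 27\right)}{3} = \left(- \frac{95}{3}\right) \left(-27\right) = 855$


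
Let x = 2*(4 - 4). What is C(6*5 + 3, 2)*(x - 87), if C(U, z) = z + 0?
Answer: -174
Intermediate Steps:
C(U, z) = z
x = 0 (x = 2*0 = 0)
C(6*5 + 3, 2)*(x - 87) = 2*(0 - 87) = 2*(-87) = -174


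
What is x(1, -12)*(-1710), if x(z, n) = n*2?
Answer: 41040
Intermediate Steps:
x(z, n) = 2*n
x(1, -12)*(-1710) = (2*(-12))*(-1710) = -24*(-1710) = 41040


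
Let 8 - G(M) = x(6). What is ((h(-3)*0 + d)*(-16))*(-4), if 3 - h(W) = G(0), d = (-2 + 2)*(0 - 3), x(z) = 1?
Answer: 0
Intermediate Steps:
d = 0 (d = 0*(-3) = 0)
G(M) = 7 (G(M) = 8 - 1*1 = 8 - 1 = 7)
h(W) = -4 (h(W) = 3 - 1*7 = 3 - 7 = -4)
((h(-3)*0 + d)*(-16))*(-4) = ((-4*0 + 0)*(-16))*(-4) = ((0 + 0)*(-16))*(-4) = (0*(-16))*(-4) = 0*(-4) = 0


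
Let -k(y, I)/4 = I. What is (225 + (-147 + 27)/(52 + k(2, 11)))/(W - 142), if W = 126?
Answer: -105/8 ≈ -13.125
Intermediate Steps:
k(y, I) = -4*I
(225 + (-147 + 27)/(52 + k(2, 11)))/(W - 142) = (225 + (-147 + 27)/(52 - 4*11))/(126 - 142) = (225 - 120/(52 - 44))/(-16) = (225 - 120/8)*(-1/16) = (225 - 120*⅛)*(-1/16) = (225 - 15)*(-1/16) = 210*(-1/16) = -105/8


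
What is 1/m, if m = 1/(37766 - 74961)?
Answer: -37195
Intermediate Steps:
m = -1/37195 (m = 1/(-37195) = -1/37195 ≈ -2.6885e-5)
1/m = 1/(-1/37195) = -37195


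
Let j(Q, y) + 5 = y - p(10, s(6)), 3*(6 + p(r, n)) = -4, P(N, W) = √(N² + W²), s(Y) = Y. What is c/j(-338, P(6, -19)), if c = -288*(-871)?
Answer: -1316952/881 + 564408*√397/881 ≈ 11270.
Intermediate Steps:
p(r, n) = -22/3 (p(r, n) = -6 + (⅓)*(-4) = -6 - 4/3 = -22/3)
c = 250848
j(Q, y) = 7/3 + y (j(Q, y) = -5 + (y - 1*(-22/3)) = -5 + (y + 22/3) = -5 + (22/3 + y) = 7/3 + y)
c/j(-338, P(6, -19)) = 250848/(7/3 + √(6² + (-19)²)) = 250848/(7/3 + √(36 + 361)) = 250848/(7/3 + √397)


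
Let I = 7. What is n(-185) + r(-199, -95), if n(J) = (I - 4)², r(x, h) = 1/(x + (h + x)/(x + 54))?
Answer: 256904/28561 ≈ 8.9949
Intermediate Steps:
r(x, h) = 1/(x + (h + x)/(54 + x))
n(J) = 9 (n(J) = (7 - 4)² = 3² = 9)
n(-185) + r(-199, -95) = 9 + (54 - 199)/(-95 + (-199)² + 55*(-199)) = 9 - 145/(-95 + 39601 - 10945) = 9 - 145/28561 = 256904/28561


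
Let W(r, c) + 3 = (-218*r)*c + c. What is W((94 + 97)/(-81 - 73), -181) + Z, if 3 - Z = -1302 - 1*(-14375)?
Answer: -4788797/77 ≈ -62192.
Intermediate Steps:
W(r, c) = -3 + c - 218*c*r (W(r, c) = -3 + ((-218*r)*c + c) = -3 + (-218*c*r + c) = -3 + (c - 218*c*r) = -3 + c - 218*c*r)
Z = -13070 (Z = 3 - (-1302 - 1*(-14375)) = 3 - (-1302 + 14375) = 3 - 1*13073 = 3 - 13073 = -13070)
W((94 + 97)/(-81 - 73), -181) + Z = (-3 - 181 - 218*(-181)*(94 + 97)/(-81 - 73)) - 13070 = (-3 - 181 - 218*(-181)*191/(-154)) - 13070 = (-3 - 181 - 218*(-181)*191*(-1/154)) - 13070 = (-3 - 181 - 218*(-181)*(-191/154)) - 13070 = (-3 - 181 - 3768239/77) - 13070 = -3782407/77 - 13070 = -4788797/77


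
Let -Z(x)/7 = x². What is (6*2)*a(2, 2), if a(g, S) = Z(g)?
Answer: -336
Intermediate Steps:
Z(x) = -7*x²
a(g, S) = -7*g²
(6*2)*a(2, 2) = (6*2)*(-7*2²) = 12*(-7*4) = 12*(-28) = -336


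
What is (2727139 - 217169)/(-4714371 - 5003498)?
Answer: -2509970/9717869 ≈ -0.25828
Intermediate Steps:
(2727139 - 217169)/(-4714371 - 5003498) = 2509970/(-9717869) = 2509970*(-1/9717869) = -2509970/9717869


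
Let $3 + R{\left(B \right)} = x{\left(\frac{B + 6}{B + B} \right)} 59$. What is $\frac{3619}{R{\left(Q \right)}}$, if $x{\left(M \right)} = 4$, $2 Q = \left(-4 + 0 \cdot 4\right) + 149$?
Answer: $\frac{3619}{233} \approx 15.532$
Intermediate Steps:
$Q = \frac{145}{2}$ ($Q = \frac{\left(-4 + 0 \cdot 4\right) + 149}{2} = \frac{\left(-4 + 0\right) + 149}{2} = \frac{-4 + 149}{2} = \frac{1}{2} \cdot 145 = \frac{145}{2} \approx 72.5$)
$R{\left(B \right)} = 233$ ($R{\left(B \right)} = -3 + 4 \cdot 59 = -3 + 236 = 233$)
$\frac{3619}{R{\left(Q \right)}} = \frac{3619}{233}$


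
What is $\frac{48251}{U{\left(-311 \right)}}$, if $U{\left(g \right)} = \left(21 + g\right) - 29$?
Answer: $- \frac{48251}{319} \approx -151.26$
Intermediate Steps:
$U{\left(g \right)} = -8 + g$
$\frac{48251}{U{\left(-311 \right)}} = \frac{48251}{-8 - 311} = \frac{48251}{-319} = 48251 \left(- \frac{1}{319}\right) = - \frac{48251}{319}$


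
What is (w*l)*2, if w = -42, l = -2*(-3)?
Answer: -504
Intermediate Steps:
l = 6
(w*l)*2 = -42*6*2 = -252*2 = -504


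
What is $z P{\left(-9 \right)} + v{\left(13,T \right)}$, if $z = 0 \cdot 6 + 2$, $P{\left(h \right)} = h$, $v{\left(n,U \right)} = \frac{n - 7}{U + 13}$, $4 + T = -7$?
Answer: $-15$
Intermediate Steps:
$T = -11$ ($T = -4 - 7 = -11$)
$v{\left(n,U \right)} = \frac{-7 + n}{13 + U}$
$z = 2$ ($z = 0 + 2 = 2$)
$z P{\left(-9 \right)} + v{\left(13,T \right)} = 2 \left(-9\right) + \frac{-7 + 13}{13 - 11} = -18 + \frac{1}{2} \cdot 6 = -18 + 3 = -15$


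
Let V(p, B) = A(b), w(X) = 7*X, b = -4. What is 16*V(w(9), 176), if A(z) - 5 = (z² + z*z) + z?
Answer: 528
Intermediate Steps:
A(z) = 5 + z + 2*z² (A(z) = 5 + ((z² + z*z) + z) = 5 + ((z² + z²) + z) = 5 + (2*z² + z) = 5 + (z + 2*z²) = 5 + z + 2*z²)
V(p, B) = 33 (V(p, B) = 5 - 4 + 2*(-4)² = 5 - 4 + 2*16 = 5 - 4 + 32 = 33)
16*V(w(9), 176) = 16*33 = 528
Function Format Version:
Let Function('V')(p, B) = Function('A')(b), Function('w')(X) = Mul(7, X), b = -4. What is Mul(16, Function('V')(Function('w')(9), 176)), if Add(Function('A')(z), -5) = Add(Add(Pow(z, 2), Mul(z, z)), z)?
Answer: 528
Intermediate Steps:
Function('A')(z) = Add(5, z, Mul(2, Pow(z, 2))) (Function('A')(z) = Add(5, Add(Add(Pow(z, 2), Mul(z, z)), z)) = Add(5, Add(Add(Pow(z, 2), Pow(z, 2)), z)) = Add(5, Add(Mul(2, Pow(z, 2)), z)) = Add(5, Add(z, Mul(2, Pow(z, 2)))) = Add(5, z, Mul(2, Pow(z, 2))))
Function('V')(p, B) = 33 (Function('V')(p, B) = Add(5, -4, Mul(2, Pow(-4, 2))) = Add(5, -4, Mul(2, 16)) = Add(5, -4, 32) = 33)
Mul(16, Function('V')(Function('w')(9), 176)) = Mul(16, 33) = 528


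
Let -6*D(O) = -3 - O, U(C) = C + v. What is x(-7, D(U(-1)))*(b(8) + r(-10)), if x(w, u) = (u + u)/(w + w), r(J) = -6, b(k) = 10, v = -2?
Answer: 0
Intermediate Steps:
U(C) = -2 + C (U(C) = C - 2 = -2 + C)
D(O) = ½ + O/6 (D(O) = -(-3 - O)/6 = ½ + O/6)
x(w, u) = u/w (x(w, u) = (2*u)/((2*w)) = (2*u)*(1/(2*w)) = u/w)
x(-7, D(U(-1)))*(b(8) + r(-10)) = ((½ + (-2 - 1)/6)/(-7))*(10 - 6) = ((½ + (⅙)*(-3))*(-⅐))*4 = ((½ - ½)*(-⅐))*4 = (0*(-⅐))*4 = 0*4 = 0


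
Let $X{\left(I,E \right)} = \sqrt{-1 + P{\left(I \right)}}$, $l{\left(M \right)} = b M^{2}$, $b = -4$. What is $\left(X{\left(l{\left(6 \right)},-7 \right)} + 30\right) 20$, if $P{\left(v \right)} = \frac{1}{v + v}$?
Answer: $600 + \frac{85 i \sqrt{2}}{6} \approx 600.0 + 20.035 i$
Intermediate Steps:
$P{\left(v \right)} = \frac{1}{2 v}$
$l{\left(M \right)} = - 4 M^{2}$
$X{\left(I,E \right)} = \sqrt{-1 + \frac{1}{2 I}}$
$\left(X{\left(l{\left(6 \right)},-7 \right)} + 30\right) 20 = \left(\frac{\sqrt{-4 + \frac{2}{\left(-4\right) 6^{2}}}}{2} + 30\right) 20 = \left(\frac{\sqrt{-4 + \frac{2}{\left(-4\right) 36}}}{2} + 30\right) 20 = \left(\frac{\sqrt{-4 + \frac{2}{-144}}}{2} + 30\right) 20 = \left(\frac{\sqrt{-4 + 2 \left(- \frac{1}{144}\right)}}{2} + 30\right) 20 = \left(\frac{\sqrt{-4 - \frac{1}{72}}}{2} + 30\right) 20 = \left(\frac{\sqrt{- \frac{289}{72}}}{2} + 30\right) 20 = \left(\frac{\frac{17}{12} i \sqrt{2}}{2} + 30\right) 20 = \left(\frac{17 i \sqrt{2}}{24} + 30\right) 20 = \left(30 + \frac{17 i \sqrt{2}}{24}\right) 20 = 600 + \frac{85 i \sqrt{2}}{6}$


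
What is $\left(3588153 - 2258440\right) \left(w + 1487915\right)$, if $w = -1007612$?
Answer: $638665143039$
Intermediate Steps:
$\left(3588153 - 2258440\right) \left(w + 1487915\right) = \left(3588153 - 2258440\right) \left(-1007612 + 1487915\right) = 1329713 \cdot 480303 = 638665143039$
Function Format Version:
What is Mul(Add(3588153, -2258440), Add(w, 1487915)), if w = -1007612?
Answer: 638665143039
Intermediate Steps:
Mul(Add(3588153, -2258440), Add(w, 1487915)) = Mul(Add(3588153, -2258440), Add(-1007612, 1487915)) = Mul(1329713, 480303) = 638665143039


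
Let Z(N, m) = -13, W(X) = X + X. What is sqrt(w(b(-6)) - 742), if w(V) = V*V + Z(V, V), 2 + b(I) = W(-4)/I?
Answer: I*sqrt(6791)/3 ≈ 27.469*I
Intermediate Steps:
W(X) = 2*X
b(I) = -2 - 8/I (b(I) = -2 + (2*(-4))/I = -2 - 8/I)
w(V) = -13 + V**2 (w(V) = V*V - 13 = V**2 - 13 = -13 + V**2)
sqrt(w(b(-6)) - 742) = sqrt((-13 + (-2 - 8/(-6))**2) - 742) = sqrt((-13 + (-2 - 8*(-1/6))**2) - 742) = sqrt((-13 + (-2 + 4/3)**2) - 742) = sqrt((-13 + (-2/3)**2) - 742) = sqrt((-13 + 4/9) - 742) = sqrt(-113/9 - 742) = sqrt(-6791/9) = I*sqrt(6791)/3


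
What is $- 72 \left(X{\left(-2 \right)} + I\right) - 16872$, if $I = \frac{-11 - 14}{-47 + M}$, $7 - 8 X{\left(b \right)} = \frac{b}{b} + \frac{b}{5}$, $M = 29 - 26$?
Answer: $- \frac{933378}{55} \approx -16971.0$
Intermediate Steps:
$M = 3$ ($M = 29 - 26 = 3$)
$X{\left(b \right)} = \frac{3}{4} - \frac{b}{40}$ ($X{\left(b \right)} = \frac{7}{8} - \frac{\frac{b}{b} + \frac{b}{5}}{8} = \frac{7}{8} - \frac{1 + b \frac{1}{5}}{8} = \frac{7}{8} - \frac{1 + \frac{b}{5}}{8} = \frac{7}{8} - \left(\frac{1}{8} + \frac{b}{40}\right) = \frac{3}{4} - \frac{b}{40}$)
$I = \frac{25}{44}$ ($I = \frac{-11 - 14}{-47 + 3} = - \frac{25}{-44} = \left(-25\right) \left(- \frac{1}{44}\right) = \frac{25}{44} \approx 0.56818$)
$- 72 \left(X{\left(-2 \right)} + I\right) - 16872 = - 72 \left(\left(\frac{3}{4} - - \frac{1}{20}\right) + \frac{25}{44}\right) - 16872 = - 72 \left(\left(\frac{3}{4} + \frac{1}{20}\right) + \frac{25}{44}\right) - 16872 = - 72 \left(\frac{4}{5} + \frac{25}{44}\right) - 16872 = \left(-72\right) \frac{301}{220} - 16872 = - \frac{5418}{55} - 16872 = - \frac{933378}{55}$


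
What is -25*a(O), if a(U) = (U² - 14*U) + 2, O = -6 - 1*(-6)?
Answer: -50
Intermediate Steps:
O = 0 (O = -6 + 6 = 0)
a(U) = 2 + U² - 14*U
-25*a(O) = -25*(2 + 0² - 14*0) = -25*(2 + 0 + 0) = -25*2 = -50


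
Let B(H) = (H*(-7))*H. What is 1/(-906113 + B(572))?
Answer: -1/3196401 ≈ -3.1285e-7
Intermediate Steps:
B(H) = -7*H² (B(H) = (-7*H)*H = -7*H²)
1/(-906113 + B(572)) = 1/(-906113 - 7*572²) = 1/(-906113 - 7*327184) = 1/(-906113 - 2290288) = 1/(-3196401) = -1/3196401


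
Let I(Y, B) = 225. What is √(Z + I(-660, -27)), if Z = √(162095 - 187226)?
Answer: √(225 + I*√25131) ≈ 15.815 + 5.0119*I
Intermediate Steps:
Z = I*√25131 (Z = √(-25131) = I*√25131 ≈ 158.53*I)
√(Z + I(-660, -27)) = √(I*√25131 + 225) = √(225 + I*√25131)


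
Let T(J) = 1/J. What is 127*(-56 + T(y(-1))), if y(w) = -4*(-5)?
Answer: -142113/20 ≈ -7105.6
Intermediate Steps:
y(w) = 20
127*(-56 + T(y(-1))) = 127*(-56 + 1/20) = 127*(-1119/20) = -142113/20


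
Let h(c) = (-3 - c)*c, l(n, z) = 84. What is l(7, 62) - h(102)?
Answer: 10794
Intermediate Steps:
h(c) = c*(-3 - c)
l(7, 62) - h(102) = 84 - (-1)*102*(3 + 102) = 84 - (-1)*102*105 = 84 - 1*(-10710) = 84 + 10710 = 10794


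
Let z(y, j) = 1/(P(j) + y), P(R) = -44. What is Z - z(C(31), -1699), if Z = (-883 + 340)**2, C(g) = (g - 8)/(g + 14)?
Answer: 577019538/1957 ≈ 2.9485e+5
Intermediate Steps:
C(g) = (-8 + g)/(14 + g)
z(y, j) = 1/(-44 + y)
Z = 294849 (Z = (-543)**2 = 294849)
Z - z(C(31), -1699) = 294849 - 1/(-44 + (-8 + 31)/(14 + 31)) = 294849 - 1/(-44 + 23/45) = 294849 - 1/(-1957/45) = 294849 - 1*(-45/1957) = 294849 + 45/1957 = 577019538/1957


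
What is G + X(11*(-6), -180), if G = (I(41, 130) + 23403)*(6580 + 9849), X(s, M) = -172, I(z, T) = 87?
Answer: 385917038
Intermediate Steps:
G = 385917210 (G = (87 + 23403)*(6580 + 9849) = 23490*16429 = 385917210)
G + X(11*(-6), -180) = 385917210 - 172 = 385917038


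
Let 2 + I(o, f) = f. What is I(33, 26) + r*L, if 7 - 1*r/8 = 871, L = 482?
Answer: -3331560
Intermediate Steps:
r = -6912 (r = 56 - 8*871 = 56 - 6968 = -6912)
I(o, f) = -2 + f
I(33, 26) + r*L = (-2 + 26) - 6912*482 = 24 - 3331584 = -3331560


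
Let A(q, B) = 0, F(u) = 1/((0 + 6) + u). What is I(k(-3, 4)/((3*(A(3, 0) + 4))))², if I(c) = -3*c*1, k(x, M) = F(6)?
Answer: 1/2304 ≈ 0.00043403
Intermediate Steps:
F(u) = 1/(6 + u)
k(x, M) = 1/12 (k(x, M) = 1/(6 + 6) = 1/12)
I(c) = -3*c
I(k(-3, 4)/((3*(A(3, 0) + 4))))² = (-1/(4*(3*(0 + 4))))² = (-1/(4*(3*4)))² = (-1/(4*12))² = (-3*1/144)² = (-1/48)² = 1/2304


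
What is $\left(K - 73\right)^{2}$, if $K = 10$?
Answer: $3969$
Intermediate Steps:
$\left(K - 73\right)^{2} = \left(10 - 73\right)^{2} = \left(-63\right)^{2} = 3969$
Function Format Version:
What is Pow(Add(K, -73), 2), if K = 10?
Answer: 3969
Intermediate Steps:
Pow(Add(K, -73), 2) = Pow(Add(10, -73), 2) = Pow(-63, 2) = 3969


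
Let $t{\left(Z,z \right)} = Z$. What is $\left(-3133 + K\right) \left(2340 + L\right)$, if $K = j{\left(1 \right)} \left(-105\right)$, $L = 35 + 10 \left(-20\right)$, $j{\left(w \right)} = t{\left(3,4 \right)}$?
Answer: $-7499400$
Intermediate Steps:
$j{\left(w \right)} = 3$
$L = -165$ ($L = 35 - 200 = -165$)
$K = -315$ ($K = 3 \left(-105\right) = -315$)
$\left(-3133 + K\right) \left(2340 + L\right) = \left(-3133 - 315\right) \left(2340 - 165\right) = \left(-3448\right) 2175 = -7499400$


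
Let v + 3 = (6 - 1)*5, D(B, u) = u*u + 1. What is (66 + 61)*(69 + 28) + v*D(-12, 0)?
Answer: 12341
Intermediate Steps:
D(B, u) = 1 + u² (D(B, u) = u² + 1 = 1 + u²)
v = 22 (v = -3 + (6 - 1)*5 = -3 + 5*5 = -3 + 25 = 22)
(66 + 61)*(69 + 28) + v*D(-12, 0) = (66 + 61)*(69 + 28) + 22*(1 + 0²) = 127*97 + 22*(1 + 0) = 12319 + 22*1 = 12319 + 22 = 12341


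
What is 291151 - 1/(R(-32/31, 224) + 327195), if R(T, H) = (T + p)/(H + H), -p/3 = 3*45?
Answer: 1323010982536635/4544071573 ≈ 2.9115e+5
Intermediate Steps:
p = -405 (p = -9*45 = -3*135 = -405)
R(T, H) = (-405 + T)/(2*H) (R(T, H) = (T - 405)/(H + H) = (-405 + T)/((2*H)) = (-405 + T)*(1/(2*H)) = (-405 + T)/(2*H))
291151 - 1/(R(-32/31, 224) + 327195) = 291151 - 1/((½)*(-405 - 32/31)/224 + 327195) = 291151 - 1/((½)*(1/224)*(-405 - 32/31) + 327195) = 291151 - 1/((½)*(1/224)*(-12587/31) + 327195) = 291151 - 1/(-12587/13888 + 327195) = 291151 - 1/4544071573/13888 = 291151 - 1*13888/4544071573 = 291151 - 13888/4544071573 = 1323010982536635/4544071573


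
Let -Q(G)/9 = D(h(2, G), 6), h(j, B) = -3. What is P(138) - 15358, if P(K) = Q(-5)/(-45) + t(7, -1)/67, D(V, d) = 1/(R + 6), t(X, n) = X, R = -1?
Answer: -25724408/1675 ≈ -15358.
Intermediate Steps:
D(V, d) = ⅕ (D(V, d) = 1/(-1 + 6) = 1/5 = ⅕)
Q(G) = -9/5 (Q(G) = -9*⅕ = -9/5)
P(K) = 242/1675 (P(K) = -9/5/(-45) + 7/67 = -9/5*(-1/45) + 7*(1/67) = 1/25 + 7/67 = 242/1675)
P(138) - 15358 = 242/1675 - 15358 = -25724408/1675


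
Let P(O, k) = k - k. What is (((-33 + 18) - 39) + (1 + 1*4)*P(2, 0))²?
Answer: 2916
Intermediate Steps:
P(O, k) = 0
(((-33 + 18) - 39) + (1 + 1*4)*P(2, 0))² = (((-33 + 18) - 39) + (1 + 1*4)*0)² = ((-15 - 39) + (1 + 4)*0)² = (-54 + 5*0)² = (-54 + 0)² = (-54)² = 2916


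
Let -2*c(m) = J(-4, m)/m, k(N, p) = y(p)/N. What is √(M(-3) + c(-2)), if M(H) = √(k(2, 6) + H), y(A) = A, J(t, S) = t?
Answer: I ≈ 1.0*I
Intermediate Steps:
k(N, p) = p/N
c(m) = 2/m (c(m) = -(-2)/m = 2/m)
M(H) = √(3 + H) (M(H) = √(6/2 + H) = √(6*(½) + H) = √(3 + H))
√(M(-3) + c(-2)) = √(√(3 - 3) + 2/(-2)) = √(√0 + 2*(-½)) = √(0 - 1) = √(-1) = I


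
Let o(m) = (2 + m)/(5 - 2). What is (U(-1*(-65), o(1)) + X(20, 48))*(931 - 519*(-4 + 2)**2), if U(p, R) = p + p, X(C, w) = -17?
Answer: -129385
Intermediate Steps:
o(m) = 2/3 + m/3 (o(m) = (2 + m)/3 = (2 + m)*(1/3) = 2/3 + m/3)
U(p, R) = 2*p
(U(-1*(-65), o(1)) + X(20, 48))*(931 - 519*(-4 + 2)**2) = (2*(-1*(-65)) - 17)*(931 - 519*(-4 + 2)**2) = (2*65 - 17)*(931 - 519*(-2)**2) = (130 - 17)*(931 - 519*4) = 113*(931 - 2076) = 113*(-1145) = -129385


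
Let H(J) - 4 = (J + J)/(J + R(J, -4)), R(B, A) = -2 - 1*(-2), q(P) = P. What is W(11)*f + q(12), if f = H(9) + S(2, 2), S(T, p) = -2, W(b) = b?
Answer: 56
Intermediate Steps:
R(B, A) = 0 (R(B, A) = -2 + 2 = 0)
H(J) = 6 (H(J) = 4 + (J + J)/(J + 0) = 4 + (2*J)/J = 4 + 2 = 6)
f = 4 (f = 6 - 2 = 4)
W(11)*f + q(12) = 11*4 + 12 = 44 + 12 = 56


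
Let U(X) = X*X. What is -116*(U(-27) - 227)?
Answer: -58232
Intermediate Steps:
U(X) = X²
-116*(U(-27) - 227) = -116*((-27)² - 227) = -116*(729 - 227) = -116*502 = -58232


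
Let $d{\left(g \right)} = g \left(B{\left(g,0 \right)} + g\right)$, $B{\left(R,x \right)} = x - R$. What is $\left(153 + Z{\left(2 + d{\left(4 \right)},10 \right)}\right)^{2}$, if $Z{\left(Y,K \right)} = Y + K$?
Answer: $27225$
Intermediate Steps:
$d{\left(g \right)} = 0$ ($d{\left(g \right)} = g \left(\left(0 - g\right) + g\right) = g \left(- g + g\right) = g 0 = 0$)
$Z{\left(Y,K \right)} = K + Y$
$\left(153 + Z{\left(2 + d{\left(4 \right)},10 \right)}\right)^{2} = \left(153 + \left(10 + \left(2 + 0\right)\right)\right)^{2} = \left(153 + \left(10 + 2\right)\right)^{2} = \left(153 + 12\right)^{2} = 165^{2} = 27225$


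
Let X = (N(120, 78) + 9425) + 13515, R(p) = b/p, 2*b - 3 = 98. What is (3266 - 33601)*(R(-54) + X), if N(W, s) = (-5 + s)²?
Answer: -92611268585/108 ≈ -8.5751e+8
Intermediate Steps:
b = 101/2 (b = 3/2 + (½)*98 = 3/2 + 49 = 101/2 ≈ 50.500)
R(p) = 101/(2*p)
X = 28269 (X = ((-5 + 78)² + 9425) + 13515 = (73² + 9425) + 13515 = (5329 + 9425) + 13515 = 14754 + 13515 = 28269)
(3266 - 33601)*(R(-54) + X) = (3266 - 33601)*((101/2)/(-54) + 28269) = -30335*((101/2)*(-1/54) + 28269) = -30335*(-101/108 + 28269) = -30335*3052951/108 = -92611268585/108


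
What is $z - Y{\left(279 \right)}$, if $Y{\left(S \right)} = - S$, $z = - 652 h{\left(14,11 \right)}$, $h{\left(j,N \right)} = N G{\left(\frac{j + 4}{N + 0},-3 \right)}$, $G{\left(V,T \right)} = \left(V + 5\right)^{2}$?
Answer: $- \frac{3471439}{11} \approx -3.1559 \cdot 10^{5}$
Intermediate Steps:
$G{\left(V,T \right)} = \left(5 + V\right)^{2}$
$h{\left(j,N \right)} = N \left(5 + \frac{4 + j}{N}\right)^{2}$ ($h{\left(j,N \right)} = N \left(5 + \frac{j + 4}{N + 0}\right)^{2} = N \left(5 + \frac{4 + j}{N}\right)^{2}$)
$z = - \frac{3474508}{11}$ ($z = - 652 \frac{\left(4 + 14 + 5 \cdot 11\right)^{2}}{11} = - 652 \frac{\left(4 + 14 + 55\right)^{2}}{11} = - 652 \frac{73^{2}}{11} = - 652 \cdot \frac{1}{11} \cdot 5329 = \left(-652\right) \frac{5329}{11} = - \frac{3474508}{11} \approx -3.1586 \cdot 10^{5}$)
$z - Y{\left(279 \right)} = - \frac{3474508}{11} - \left(-1\right) 279 = - \frac{3474508}{11} - -279 = - \frac{3474508}{11} + 279 = - \frac{3471439}{11}$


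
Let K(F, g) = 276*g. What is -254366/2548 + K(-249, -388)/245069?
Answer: -4472148677/44602558 ≈ -100.27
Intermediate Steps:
-254366/2548 + K(-249, -388)/245069 = -254366/2548 + (276*(-388))/245069 = -254366*1/2548 - 107088*1/245069 = -18169/182 - 107088/245069 = -4472148677/44602558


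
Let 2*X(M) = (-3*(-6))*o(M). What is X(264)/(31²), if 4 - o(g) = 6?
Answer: -18/961 ≈ -0.018730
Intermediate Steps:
o(g) = -2 (o(g) = 4 - 1*6 = 4 - 6 = -2)
X(M) = -18 (X(M) = (-3*(-6)*(-2))/2 = (18*(-2))/2 = (½)*(-36) = -18)
X(264)/(31²) = -18/(31²) = -18/961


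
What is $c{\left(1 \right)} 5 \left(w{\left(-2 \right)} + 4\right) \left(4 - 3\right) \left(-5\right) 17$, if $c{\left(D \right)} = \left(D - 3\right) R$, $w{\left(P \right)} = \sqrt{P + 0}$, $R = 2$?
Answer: $6800 + 1700 i \sqrt{2} \approx 6800.0 + 2404.2 i$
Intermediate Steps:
$w{\left(P \right)} = \sqrt{P}$
$c{\left(D \right)} = -6 + 2 D$ ($c{\left(D \right)} = \left(D - 3\right) 2 = \left(-3 + D\right) 2 = -6 + 2 D$)
$c{\left(1 \right)} 5 \left(w{\left(-2 \right)} + 4\right) \left(4 - 3\right) \left(-5\right) 17 = \left(-6 + 2 \cdot 1\right) 5 \left(\sqrt{-2} + 4\right) \left(4 - 3\right) \left(-5\right) 17 = \left(-6 + 2\right) 5 \left(i \sqrt{2} + 4\right) 1 \left(-5\right) 17 = - 4 \cdot 5 \left(4 + i \sqrt{2}\right) 1 \left(-5\right) 17 = - 4 \cdot 5 \left(4 + i \sqrt{2}\right) \left(-5\right) 17 = - 4 \left(20 + 5 i \sqrt{2}\right) \left(-5\right) 17 = - 4 \left(-100 - 25 i \sqrt{2}\right) 17 = \left(400 + 100 i \sqrt{2}\right) 17 = 6800 + 1700 i \sqrt{2}$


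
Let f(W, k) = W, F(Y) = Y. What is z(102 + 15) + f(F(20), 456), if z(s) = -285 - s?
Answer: -382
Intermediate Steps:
z(102 + 15) + f(F(20), 456) = (-285 - (102 + 15)) + 20 = (-285 - 1*117) + 20 = (-285 - 117) + 20 = -402 + 20 = -382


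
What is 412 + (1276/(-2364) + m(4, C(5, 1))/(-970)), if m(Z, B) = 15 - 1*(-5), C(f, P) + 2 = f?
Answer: 23586599/57327 ≈ 411.44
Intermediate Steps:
C(f, P) = -2 + f
m(Z, B) = 20 (m(Z, B) = 15 + 5 = 20)
412 + (1276/(-2364) + m(4, C(5, 1))/(-970)) = 412 + (1276/(-2364) + 20/(-970)) = 412 + (1276*(-1/2364) + 20*(-1/970)) = 412 + (-319/591 - 2/97) = 412 - 32125/57327 = 23586599/57327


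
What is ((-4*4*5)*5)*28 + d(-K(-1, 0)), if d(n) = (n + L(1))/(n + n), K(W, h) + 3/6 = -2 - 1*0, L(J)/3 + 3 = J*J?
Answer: -112007/10 ≈ -11201.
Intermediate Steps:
L(J) = -9 + 3*J**2 (L(J) = -9 + 3*(J*J) = -9 + 3*J**2)
K(W, h) = -5/2 (K(W, h) = -1/2 + (-2 - 1*0) = -1/2 + (-2 + 0) = -1/2 - 2 = -5/2)
d(n) = (-6 + n)/(2*n) (d(n) = (n + (-9 + 3*1**2))/(n + n) = (n + (-9 + 3*1))/((2*n)) = (n + (-9 + 3))*(1/(2*n)) = (n - 6)*(1/(2*n)) = (-6 + n)*(1/(2*n)) = (-6 + n)/(2*n))
((-4*4*5)*5)*28 + d(-K(-1, 0)) = ((-4*4*5)*5)*28 + (-6 - 1*(-5/2))/(2*((-1*(-5/2)))) = (-16*5*5)*28 + (-6 + 5/2)/(2*(5/2)) = -80*5*28 + (1/2)*(2/5)*(-7/2) = -400*28 - 7/10 = -11200 - 7/10 = -112007/10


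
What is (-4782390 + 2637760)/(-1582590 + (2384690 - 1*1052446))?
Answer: 1072315/125173 ≈ 8.5667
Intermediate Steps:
(-4782390 + 2637760)/(-1582590 + (2384690 - 1*1052446)) = -2144630/(-1582590 + (2384690 - 1052446)) = -2144630/(-1582590 + 1332244) = -2144630/(-250346) = -2144630*(-1/250346) = 1072315/125173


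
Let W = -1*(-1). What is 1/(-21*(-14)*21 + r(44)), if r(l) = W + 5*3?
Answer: 1/6190 ≈ 0.00016155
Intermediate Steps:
W = 1
r(l) = 16 (r(l) = 1 + 5*3 = 1 + 15 = 16)
1/(-21*(-14)*21 + r(44)) = 1/(-21*(-14)*21 + 16) = 1/(294*21 + 16) = 1/(6174 + 16) = 1/6190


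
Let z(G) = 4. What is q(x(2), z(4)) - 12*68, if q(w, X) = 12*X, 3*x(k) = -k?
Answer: -768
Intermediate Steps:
x(k) = -k/3 (x(k) = (-k)/3 = -k/3)
q(x(2), z(4)) - 12*68 = 12*4 - 12*68 = 48 - 816 = -768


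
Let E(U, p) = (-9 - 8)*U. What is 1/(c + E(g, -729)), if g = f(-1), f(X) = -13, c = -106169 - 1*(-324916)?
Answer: 1/218968 ≈ 4.5669e-6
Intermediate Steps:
c = 218747 (c = -106169 + 324916 = 218747)
g = -13
E(U, p) = -17*U
1/(c + E(g, -729)) = 1/(218747 - 17*(-13)) = 1/(218747 + 221) = 1/218968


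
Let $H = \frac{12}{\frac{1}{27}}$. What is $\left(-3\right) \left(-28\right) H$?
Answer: $27216$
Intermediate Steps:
$H = 324$ ($H = 12 \frac{1}{\frac{1}{27}} = 12 \cdot 27 = 324$)
$\left(-3\right) \left(-28\right) H = \left(-3\right) \left(-28\right) 324 = 84 \cdot 324 = 27216$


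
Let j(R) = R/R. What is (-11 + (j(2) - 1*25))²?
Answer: 1225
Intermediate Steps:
j(R) = 1
(-11 + (j(2) - 1*25))² = (-11 + (1 - 1*25))² = (-11 + (1 - 25))² = (-11 - 24)² = (-35)² = 1225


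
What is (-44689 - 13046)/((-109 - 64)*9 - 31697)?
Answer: 57735/33254 ≈ 1.7362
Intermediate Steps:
(-44689 - 13046)/((-109 - 64)*9 - 31697) = -57735/(-173*9 - 31697) = -57735/(-1557 - 31697) = -57735/(-33254) = -57735*(-1/33254) = 57735/33254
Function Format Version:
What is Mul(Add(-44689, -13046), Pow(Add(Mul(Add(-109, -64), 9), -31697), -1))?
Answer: Rational(57735, 33254) ≈ 1.7362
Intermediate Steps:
Mul(Add(-44689, -13046), Pow(Add(Mul(Add(-109, -64), 9), -31697), -1)) = Mul(-57735, Pow(Add(Mul(-173, 9), -31697), -1)) = Mul(-57735, Pow(Add(-1557, -31697), -1)) = Mul(-57735, Pow(-33254, -1)) = Mul(-57735, Rational(-1, 33254)) = Rational(57735, 33254)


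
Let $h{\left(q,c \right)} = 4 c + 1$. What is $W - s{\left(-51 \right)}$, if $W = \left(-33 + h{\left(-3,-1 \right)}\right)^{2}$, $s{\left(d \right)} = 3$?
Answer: $1293$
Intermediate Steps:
$h{\left(q,c \right)} = 1 + 4 c$
$W = 1296$ ($W = \left(-33 + \left(1 + 4 \left(-1\right)\right)\right)^{2} = \left(-33 + \left(1 - 4\right)\right)^{2} = \left(-33 - 3\right)^{2} = \left(-36\right)^{2} = 1296$)
$W - s{\left(-51 \right)} = 1296 - 3 = 1293$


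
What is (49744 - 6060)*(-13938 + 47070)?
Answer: 1447338288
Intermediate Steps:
(49744 - 6060)*(-13938 + 47070) = 43684*33132 = 1447338288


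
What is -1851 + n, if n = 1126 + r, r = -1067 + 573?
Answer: -1219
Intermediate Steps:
r = -494
n = 632 (n = 1126 - 494 = 632)
-1851 + n = -1851 + 632 = -1219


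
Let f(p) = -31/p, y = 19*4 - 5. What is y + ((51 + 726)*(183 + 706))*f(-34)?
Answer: 21415757/34 ≈ 6.2988e+5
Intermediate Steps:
y = 71 (y = 76 - 5 = 71)
y + ((51 + 726)*(183 + 706))*f(-34) = 71 + ((51 + 726)*(183 + 706))*(-31/(-34)) = 71 + (777*889)*(-31*(-1/34)) = 71 + 690753*(31/34) = 71 + 21413343/34 = 21415757/34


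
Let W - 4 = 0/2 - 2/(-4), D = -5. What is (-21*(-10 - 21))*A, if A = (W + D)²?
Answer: 651/4 ≈ 162.75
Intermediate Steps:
W = 9/2 (W = 4 + (0/2 - 2/(-4)) = 4 + (0*(½) - 2*(-¼)) = 4 + (0 + ½) = 4 + ½ = 9/2 ≈ 4.5000)
A = ¼ (A = (9/2 - 5)² = (-½)² = ¼ ≈ 0.25000)
(-21*(-10 - 21))*A = -21*(-10 - 21)*(¼) = -21*(-31)*(¼) = 651*(¼) = 651/4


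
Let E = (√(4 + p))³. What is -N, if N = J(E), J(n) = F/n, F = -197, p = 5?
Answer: 197/27 ≈ 7.2963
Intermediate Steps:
E = 27 (E = (√(4 + 5))³ = (√9)³ = 3³ = 27)
J(n) = -197/n
N = -197/27 ≈ -7.2963
-N = -1*(-197/27) = 197/27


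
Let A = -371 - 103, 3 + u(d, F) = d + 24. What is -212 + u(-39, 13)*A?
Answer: 8320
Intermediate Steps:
u(d, F) = 21 + d (u(d, F) = -3 + (d + 24) = -3 + (24 + d) = 21 + d)
A = -474
-212 + u(-39, 13)*A = -212 + (21 - 39)*(-474) = -212 - 18*(-474) = -212 + 8532 = 8320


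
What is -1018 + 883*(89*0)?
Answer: -1018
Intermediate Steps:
-1018 + 883*(89*0) = -1018 + 883*0 = -1018 + 0 = -1018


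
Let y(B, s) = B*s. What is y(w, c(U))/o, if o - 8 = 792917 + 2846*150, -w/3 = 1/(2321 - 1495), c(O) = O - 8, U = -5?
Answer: 39/1007575450 ≈ 3.8707e-8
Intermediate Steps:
c(O) = -8 + O
w = -3/826 (w = -3/(2321 - 1495) = -3/826 ≈ -0.0036320)
o = 1219825 (o = 8 + (792917 + 2846*150) = 8 + (792917 + 426900) = 8 + 1219817 = 1219825)
y(w, c(U))/o = -3*(-8 - 5)/826/1219825 = -3/826*(-13)*(1/1219825) = (39/826)*(1/1219825) = 39/1007575450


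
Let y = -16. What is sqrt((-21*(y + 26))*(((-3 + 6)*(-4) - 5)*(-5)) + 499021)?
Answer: sqrt(481171) ≈ 693.67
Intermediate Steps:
sqrt((-21*(y + 26))*(((-3 + 6)*(-4) - 5)*(-5)) + 499021) = sqrt((-21*(-16 + 26))*(((-3 + 6)*(-4) - 5)*(-5)) + 499021) = sqrt((-21*10)*((3*(-4) - 5)*(-5)) + 499021) = sqrt(-210*(-12 - 5)*(-5) + 499021) = sqrt(-(-3570)*(-5) + 499021) = sqrt(-210*85 + 499021) = sqrt(-17850 + 499021) = sqrt(481171)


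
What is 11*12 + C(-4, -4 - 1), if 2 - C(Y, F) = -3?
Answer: 137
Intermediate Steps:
C(Y, F) = 5 (C(Y, F) = 2 - 1*(-3) = 2 + 3 = 5)
11*12 + C(-4, -4 - 1) = 11*12 + 5 = 132 + 5 = 137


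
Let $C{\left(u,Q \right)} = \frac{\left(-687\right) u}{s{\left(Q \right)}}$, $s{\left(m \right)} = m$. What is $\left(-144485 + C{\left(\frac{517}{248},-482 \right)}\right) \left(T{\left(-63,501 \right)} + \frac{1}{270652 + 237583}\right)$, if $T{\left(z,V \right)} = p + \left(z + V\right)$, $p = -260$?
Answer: $- \frac{223202516583729573}{8678911280} \approx -2.5718 \cdot 10^{7}$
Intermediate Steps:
$C{\left(u,Q \right)} = - \frac{687 u}{Q}$ ($C{\left(u,Q \right)} = \frac{\left(-687\right) u}{Q} = - \frac{687 u}{Q}$)
$T{\left(z,V \right)} = -260 + V + z$ ($T{\left(z,V \right)} = -260 + \left(z + V\right) = -260 + \left(V + z\right) = -260 + V + z$)
$\left(-144485 + C{\left(\frac{517}{248},-482 \right)}\right) \left(T{\left(-63,501 \right)} + \frac{1}{270652 + 237583}\right) = \left(-144485 - \frac{687 \cdot \frac{517}{248}}{-482}\right) \left(\left(-260 + 501 - 63\right) + \frac{1}{270652 + 237583}\right) = \left(-144485 - 687 \cdot 517 \cdot \frac{1}{248} \left(- \frac{1}{482}\right)\right) \left(178 + \frac{1}{508235}\right) = \left(-144485 - \frac{355179}{248} \left(- \frac{1}{482}\right)\right) \left(178 + \frac{1}{508235}\right) = \left(-144485 + \frac{355179}{119536}\right) \frac{90465831}{508235} = \left(- \frac{17270803781}{119536}\right) \frac{90465831}{508235} = - \frac{223202516583729573}{8678911280}$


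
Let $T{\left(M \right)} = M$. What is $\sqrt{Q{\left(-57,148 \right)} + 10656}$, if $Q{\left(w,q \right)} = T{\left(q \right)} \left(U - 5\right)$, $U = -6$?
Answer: $2 \sqrt{2257} \approx 95.016$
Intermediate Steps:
$Q{\left(w,q \right)} = - 11 q$ ($Q{\left(w,q \right)} = q \left(-6 - 5\right) = q \left(-11\right) = - 11 q$)
$\sqrt{Q{\left(-57,148 \right)} + 10656} = \sqrt{\left(-11\right) 148 + 10656} = \sqrt{-1628 + 10656} = \sqrt{9028} = 2 \sqrt{2257}$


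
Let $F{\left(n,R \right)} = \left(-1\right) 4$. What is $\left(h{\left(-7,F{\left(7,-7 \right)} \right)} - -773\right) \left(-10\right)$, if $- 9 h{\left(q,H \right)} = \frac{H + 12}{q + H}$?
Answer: $- \frac{765350}{99} \approx -7730.8$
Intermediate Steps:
$F{\left(n,R \right)} = -4$
$h{\left(q,H \right)} = - \frac{12 + H}{9 \left(H + q\right)}$ ($h{\left(q,H \right)} = - \frac{\left(H + 12\right) \frac{1}{q + H}}{9} = - \frac{\left(12 + H\right) \frac{1}{H + q}}{9} = - \frac{\frac{1}{H + q} \left(12 + H\right)}{9} = - \frac{12 + H}{9 \left(H + q\right)}$)
$\left(h{\left(-7,F{\left(7,-7 \right)} \right)} - -773\right) \left(-10\right) = \left(\frac{-12 - -4}{9 \left(-4 - 7\right)} - -773\right) \left(-10\right) = \left(\frac{-12 + 4}{9 \left(-11\right)} + 773\right) \left(-10\right) = \left(\frac{1}{9} \left(- \frac{1}{11}\right) \left(-8\right) + 773\right) \left(-10\right) = \left(\frac{8}{99} + 773\right) \left(-10\right) = \frac{76535}{99} \left(-10\right) = - \frac{765350}{99}$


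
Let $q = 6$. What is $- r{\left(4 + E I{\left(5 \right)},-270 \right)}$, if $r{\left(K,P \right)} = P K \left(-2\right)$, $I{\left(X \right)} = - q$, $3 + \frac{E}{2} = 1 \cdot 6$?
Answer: $17280$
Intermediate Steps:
$E = 6$ ($E = -6 + 2 \cdot 1 \cdot 6 = -6 + 2 \cdot 6 = -6 + 12 = 6$)
$I{\left(X \right)} = -6$ ($I{\left(X \right)} = \left(-1\right) 6 = -6$)
$r{\left(K,P \right)} = - 2 K P$ ($r{\left(K,P \right)} = K P \left(-2\right) = - 2 K P$)
$- r{\left(4 + E I{\left(5 \right)},-270 \right)} = - \left(-2\right) \left(4 + 6 \left(-6\right)\right) \left(-270\right) = - \left(-2\right) \left(4 - 36\right) \left(-270\right) = - \left(-2\right) \left(-32\right) \left(-270\right) = \left(-1\right) \left(-17280\right) = 17280$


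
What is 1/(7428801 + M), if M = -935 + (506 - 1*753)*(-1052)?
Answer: 1/7687710 ≈ 1.3008e-7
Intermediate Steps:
M = 258909 (M = -935 + (506 - 753)*(-1052) = -935 - 247*(-1052) = -935 + 259844 = 258909)
1/(7428801 + M) = 1/(7428801 + 258909) = 1/7687710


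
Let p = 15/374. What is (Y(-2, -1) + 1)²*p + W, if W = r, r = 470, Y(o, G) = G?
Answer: 470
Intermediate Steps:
p = 15/374 (p = 15*(1/374) = 15/374 ≈ 0.040107)
W = 470
(Y(-2, -1) + 1)²*p + W = (-1 + 1)²*(15/374) + 470 = 0²*(15/374) + 470 = 0*(15/374) + 470 = 0 + 470 = 470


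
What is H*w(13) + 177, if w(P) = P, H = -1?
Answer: 164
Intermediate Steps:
H*w(13) + 177 = -1*13 + 177 = -13 + 177 = 164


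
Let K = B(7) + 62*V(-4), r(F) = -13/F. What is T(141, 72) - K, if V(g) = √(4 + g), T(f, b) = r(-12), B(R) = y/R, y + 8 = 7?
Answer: 103/84 ≈ 1.2262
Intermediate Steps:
y = -1 (y = -8 + 7 = -1)
B(R) = -1/R
T(f, b) = 13/12 (T(f, b) = -13/(-12) = -13*(-1/12) = 13/12)
K = -⅐ (K = -1/7 + 62*√(4 - 4) = -1*⅐ + 62*√0 = -⅐ + 62*0 = -⅐ + 0 = -⅐ ≈ -0.14286)
T(141, 72) - K = 13/12 - 1*(-⅐) = 13/12 + ⅐ = 103/84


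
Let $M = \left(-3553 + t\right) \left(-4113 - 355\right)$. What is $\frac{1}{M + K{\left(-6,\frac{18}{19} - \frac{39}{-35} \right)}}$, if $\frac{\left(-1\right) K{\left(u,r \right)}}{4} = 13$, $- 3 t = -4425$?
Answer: $\frac{1}{9284452} \approx 1.0771 \cdot 10^{-7}$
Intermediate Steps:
$t = 1475$ ($t = \left(- \frac{1}{3}\right) \left(-4425\right) = 1475$)
$M = 9284504$ ($M = \left(-3553 + 1475\right) \left(-4113 - 355\right) = \left(-2078\right) \left(-4468\right) = 9284504$)
$K{\left(u,r \right)} = -52$ ($K{\left(u,r \right)} = \left(-4\right) 13 = -52$)
$\frac{1}{M + K{\left(-6,\frac{18}{19} - \frac{39}{-35} \right)}} = \frac{1}{9284504 - 52} = \frac{1}{9284452}$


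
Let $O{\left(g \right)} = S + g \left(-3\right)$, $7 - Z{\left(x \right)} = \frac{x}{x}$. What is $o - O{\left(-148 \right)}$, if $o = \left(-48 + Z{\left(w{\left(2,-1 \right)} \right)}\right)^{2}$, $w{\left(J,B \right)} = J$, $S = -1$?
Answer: $1321$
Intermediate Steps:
$Z{\left(x \right)} = 6$ ($Z{\left(x \right)} = 7 - \frac{x}{x} = 7 - 1 = 6$)
$O{\left(g \right)} = -1 - 3 g$ ($O{\left(g \right)} = -1 + g \left(-3\right) = -1 - 3 g$)
$o = 1764$ ($o = \left(-48 + 6\right)^{2} = \left(-42\right)^{2} = 1764$)
$o - O{\left(-148 \right)} = 1764 - \left(-1 - -444\right) = 1764 - \left(-1 + 444\right) = 1764 - 443 = 1321$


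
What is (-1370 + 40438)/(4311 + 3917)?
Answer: 9767/2057 ≈ 4.7482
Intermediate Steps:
(-1370 + 40438)/(4311 + 3917) = 39068/8228 = 39068*(1/8228) = 9767/2057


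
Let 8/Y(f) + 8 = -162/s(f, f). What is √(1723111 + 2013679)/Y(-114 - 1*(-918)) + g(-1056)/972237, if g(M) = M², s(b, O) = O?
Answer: 371712/324079 - 1099*√3736790/1072 ≈ -1980.6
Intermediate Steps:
Y(f) = 8/(-8 - 162/f)
√(1723111 + 2013679)/Y(-114 - 1*(-918)) + g(-1056)/972237 = √(1723111 + 2013679)/((-4*(-114 - 1*(-918))/(81 + 4*(-114 - 1*(-918))))) + (-1056)²/972237 = √3736790/((-4*(-114 + 918)/(81 + 4*(-114 + 918)))) + 1115136*(1/972237) = √3736790/((-4*804/(81 + 4*804))) + 371712/324079 = √3736790/((-4*804/(81 + 3216))) + 371712/324079 = √3736790/((-4*804/3297)) + 371712/324079 = √3736790/((-4*804*1/3297)) + 371712/324079 = √3736790/(-1072/1099) + 371712/324079 = √3736790*(-1099/1072) + 371712/324079 = -1099*√3736790/1072 + 371712/324079 = 371712/324079 - 1099*√3736790/1072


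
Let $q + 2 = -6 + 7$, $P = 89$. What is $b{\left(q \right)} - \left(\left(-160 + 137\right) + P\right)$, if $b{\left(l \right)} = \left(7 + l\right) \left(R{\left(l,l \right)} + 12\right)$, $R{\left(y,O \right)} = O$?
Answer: $0$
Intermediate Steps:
$q = -1$ ($q = -2 + \left(-6 + 7\right) = -2 + 1 = -1$)
$b{\left(l \right)} = \left(7 + l\right) \left(12 + l\right)$ ($b{\left(l \right)} = \left(7 + l\right) \left(l + 12\right) = \left(7 + l\right) \left(12 + l\right)$)
$b{\left(q \right)} - \left(\left(-160 + 137\right) + P\right) = \left(84 + \left(-1\right)^{2} + 19 \left(-1\right)\right) - \left(\left(-160 + 137\right) + 89\right) = \left(84 + 1 - 19\right) - \left(-23 + 89\right) = 66 - 66 = 0$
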